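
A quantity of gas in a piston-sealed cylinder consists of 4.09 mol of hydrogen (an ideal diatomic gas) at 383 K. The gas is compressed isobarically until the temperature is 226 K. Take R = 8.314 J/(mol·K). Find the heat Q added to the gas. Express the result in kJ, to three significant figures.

Isobaric: W = nRΔT = (4.09)(8.314)(-157) = -5339 J.
ΔU = nCᵥΔT with Cᵥ = 5R/2: ΔU = (4.09)(20.79)(-157) = -13347 J.
Q = ΔU + W = -13347 − 5339 = -18685 J.

Q ≈ -18.7 kJ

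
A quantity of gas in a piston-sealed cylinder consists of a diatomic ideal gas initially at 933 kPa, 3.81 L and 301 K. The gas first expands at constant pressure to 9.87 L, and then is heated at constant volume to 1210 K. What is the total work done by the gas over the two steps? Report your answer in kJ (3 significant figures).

W_total ≈ 5.65 kJ

Step 1 (isobaric): W = PΔV = (933 kPa)(9.87 − 3.81 L) = 5654 J.
Step 2 (isochoric): W = 0 (constant volume).
W_total = 5654 + 0 = 5654 J.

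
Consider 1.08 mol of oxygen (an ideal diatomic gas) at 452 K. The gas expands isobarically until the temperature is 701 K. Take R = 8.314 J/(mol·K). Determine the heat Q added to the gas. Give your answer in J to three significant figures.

Isobaric: W = nRΔT = (1.08)(8.314)(249) = 2236 J.
ΔU = nCᵥΔT with Cᵥ = 5R/2: ΔU = (1.08)(20.79)(249) = 5590 J.
Q = ΔU + W = 5590 + 2236 = 7825 J.

Q ≈ 7830 J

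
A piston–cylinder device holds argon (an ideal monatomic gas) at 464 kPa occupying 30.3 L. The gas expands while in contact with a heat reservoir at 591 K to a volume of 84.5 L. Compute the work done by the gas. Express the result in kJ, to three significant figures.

Isothermal: W = nRT ln(V₂/V₁) = P₁V₁ ln(V₂/V₁).
P₁V₁ = (464 kPa)(30.3 L) = 14059 J.
W = 14059 × ln(84.5/30.3) = 14059 × 1.026
W_by_gas = 14419 J.

W ≈ 14.4 kJ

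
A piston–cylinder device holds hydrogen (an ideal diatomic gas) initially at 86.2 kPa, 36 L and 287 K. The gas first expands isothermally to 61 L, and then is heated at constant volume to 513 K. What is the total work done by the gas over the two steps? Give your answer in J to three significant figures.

W_total ≈ 1640 J

Step 1 (isothermal): W = P₁V₁ ln(V₂/V₁) = (3103) ln(61/36) = 1636 J.
Step 2 (isochoric): W = 0 (constant volume).
W_total = 1636 + 0 = 1636 J.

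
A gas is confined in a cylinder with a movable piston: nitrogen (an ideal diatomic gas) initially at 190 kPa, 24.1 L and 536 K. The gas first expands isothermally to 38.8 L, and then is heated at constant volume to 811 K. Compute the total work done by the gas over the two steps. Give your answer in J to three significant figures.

W_total ≈ 2180 J

Step 1 (isothermal): W = P₁V₁ ln(V₂/V₁) = (4579) ln(38.8/24.1) = 2181 J.
Step 2 (isochoric): W = 0 (constant volume).
W_total = 2181 + 0 = 2181 J.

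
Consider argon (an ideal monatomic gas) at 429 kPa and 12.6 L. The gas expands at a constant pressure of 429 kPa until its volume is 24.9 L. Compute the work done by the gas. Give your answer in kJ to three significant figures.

W ≈ 5.28 kJ

Isobaric: W = P ΔV.
W = (429 kPa)(24.9 − 12.6 L) = (429)(12.3) = 5277 J.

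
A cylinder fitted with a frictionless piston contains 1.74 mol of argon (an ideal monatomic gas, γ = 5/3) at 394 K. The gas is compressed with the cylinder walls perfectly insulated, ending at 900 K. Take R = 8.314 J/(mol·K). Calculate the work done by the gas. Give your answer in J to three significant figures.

Adiabatic ⇒ Q = 0, so W_by = −ΔU = nCᵥ(T₁ − T₂).
Cᵥ = 3R/2 = 12.47 J/(mol·K).
W = (1.74)(12.47)(394 − 900) = -10980 J.

W ≈ -11000 J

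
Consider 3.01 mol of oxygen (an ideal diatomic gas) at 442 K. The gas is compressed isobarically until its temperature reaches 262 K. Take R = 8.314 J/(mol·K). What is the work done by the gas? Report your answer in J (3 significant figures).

W ≈ -4500 J

Isobaric: W = P ΔV = nR ΔT.
W = (3.01)(8.314)(262 − 442) = -4505 J.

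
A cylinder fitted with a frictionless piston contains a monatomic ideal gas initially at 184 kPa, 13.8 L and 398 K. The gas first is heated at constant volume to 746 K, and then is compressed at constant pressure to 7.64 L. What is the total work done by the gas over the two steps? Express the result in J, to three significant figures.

Step 1 (isochoric): W = 0 (constant volume).
After step 1: P = 344.9 kPa (V unchanged).
Step 2 (isobaric): W = PΔV = (344.9 kPa)(7.64 − 13.8 L) = -2124 J.
W_total = 0 − 2124 = -2124 J.

W_total ≈ -2120 J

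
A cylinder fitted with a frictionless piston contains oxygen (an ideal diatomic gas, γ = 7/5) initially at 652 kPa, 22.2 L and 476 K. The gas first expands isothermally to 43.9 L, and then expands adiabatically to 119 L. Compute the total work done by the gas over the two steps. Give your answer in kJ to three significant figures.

W_total ≈ 21.8 kJ

Step 1 (isothermal): W = P₁V₁ ln(V₂/V₁) = (14474) ln(43.9/22.2) = 9869 J.
After step 1: P = 329.7 kPa, V = 43.9 L, T = 476 K.
Step 2 (adiabatic): W = (P₁V₁ − P₂V₂)/(γ−1) = (14474 − 9713)/0.4 = 11903 J.
W_total = 9869 + 11903 = 21772 J.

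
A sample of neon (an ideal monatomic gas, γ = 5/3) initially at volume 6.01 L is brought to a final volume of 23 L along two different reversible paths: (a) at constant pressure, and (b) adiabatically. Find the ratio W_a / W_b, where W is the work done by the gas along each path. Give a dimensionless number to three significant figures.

W_a / W_b ≈ 3.19

Path (a) isobaric: W = P₁(V₂ − V₁) → W_a/(P₁V₁) = 2.827.
Path (b) adiabatic: W = P₁V₁(1 − (V₁/V₂)^(γ−1))/(γ−1) → W_b/(P₁V₁) = 0.8869.
W_a / W_b = 2.827 / 0.8869 = 3.187.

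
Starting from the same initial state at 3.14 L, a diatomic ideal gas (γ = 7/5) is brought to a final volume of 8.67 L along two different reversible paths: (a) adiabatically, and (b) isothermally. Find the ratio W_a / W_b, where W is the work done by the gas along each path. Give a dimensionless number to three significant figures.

W_a / W_b ≈ 0.822

Path (a) adiabatic: W = P₁V₁(1 − (V₁/V₂)^(γ−1))/(γ−1) → W_a/(P₁V₁) = 0.8347.
Path (b) isothermal: W = P₁V₁ ln(V₂/V₁) → W_b/(P₁V₁) = 1.016.
W_a / W_b = 0.8347 / 1.016 = 0.8218.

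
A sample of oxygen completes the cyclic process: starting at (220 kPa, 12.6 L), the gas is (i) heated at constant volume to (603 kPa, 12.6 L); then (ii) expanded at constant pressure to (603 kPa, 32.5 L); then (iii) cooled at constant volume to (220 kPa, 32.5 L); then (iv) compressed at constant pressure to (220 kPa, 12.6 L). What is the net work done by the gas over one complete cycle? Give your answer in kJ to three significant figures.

Constant-volume legs do no work.
W(ii) = (603)(32.5 − 12.6) = 12000 J; W(iv) = (220)(12.6 − 32.5) = -4378 J.
W_net = 12000 − 4378 = 7622 J (the clockwise enclosed area).

W_net ≈ 7.62 kJ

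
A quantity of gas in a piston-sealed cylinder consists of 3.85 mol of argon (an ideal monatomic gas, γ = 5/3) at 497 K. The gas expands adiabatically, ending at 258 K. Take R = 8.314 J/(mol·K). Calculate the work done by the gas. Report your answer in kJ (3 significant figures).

Adiabatic ⇒ Q = 0, so W_by = −ΔU = nCᵥ(T₁ − T₂).
Cᵥ = 3R/2 = 12.47 J/(mol·K).
W = (3.85)(12.47)(497 − 258) = 11475 J.

W ≈ 11.5 kJ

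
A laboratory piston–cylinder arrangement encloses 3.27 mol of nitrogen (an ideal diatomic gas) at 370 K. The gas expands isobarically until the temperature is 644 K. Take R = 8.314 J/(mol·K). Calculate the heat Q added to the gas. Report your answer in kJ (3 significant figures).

Isobaric: W = nRΔT = (3.27)(8.314)(274) = 7449 J.
ΔU = nCᵥΔT with Cᵥ = 5R/2: ΔU = (3.27)(20.79)(274) = 18623 J.
Q = ΔU + W = 18623 + 7449 = 26072 J.

Q ≈ 26.1 kJ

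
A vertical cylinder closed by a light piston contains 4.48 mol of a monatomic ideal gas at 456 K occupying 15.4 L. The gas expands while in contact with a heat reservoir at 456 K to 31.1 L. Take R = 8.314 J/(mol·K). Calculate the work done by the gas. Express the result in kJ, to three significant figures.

W ≈ 11.9 kJ

Isothermal: W = nRT ln(V₂/V₁).
W = (4.48)(8.314)(456) × ln(31.1/15.4)
  = 16985 × 0.7028
W_by_gas = 11937 J.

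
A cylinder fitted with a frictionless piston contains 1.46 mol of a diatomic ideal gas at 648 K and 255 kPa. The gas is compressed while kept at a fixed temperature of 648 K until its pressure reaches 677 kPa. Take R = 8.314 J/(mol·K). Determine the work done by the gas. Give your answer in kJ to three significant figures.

Isothermal process: W = nRT ln(V₂/V₁) = nRT ln(P₁/P₂).
W = (1.46)(8.314)(648) × ln(255/677)
  = 7866 × ln(0.3767) = 7866 × -0.9764
W_by_gas = -7680 J.

W ≈ -7.68 kJ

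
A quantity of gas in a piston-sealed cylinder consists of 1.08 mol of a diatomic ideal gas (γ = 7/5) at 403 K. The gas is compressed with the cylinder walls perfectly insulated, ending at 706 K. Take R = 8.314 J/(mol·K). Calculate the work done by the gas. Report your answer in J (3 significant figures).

W ≈ -6800 J

Adiabatic ⇒ Q = 0, so W_by = −ΔU = nCᵥ(T₁ − T₂).
Cᵥ = 5R/2 = 20.79 J/(mol·K).
W = (1.08)(20.79)(403 − 706) = -6802 J.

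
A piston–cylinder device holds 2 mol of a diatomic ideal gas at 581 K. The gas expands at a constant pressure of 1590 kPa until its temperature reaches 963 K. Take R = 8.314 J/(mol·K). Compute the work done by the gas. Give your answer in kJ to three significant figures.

Isobaric: W = P ΔV = nR ΔT.
W = (2)(8.314)(963 − 581) = 6352 J.

W ≈ 6.35 kJ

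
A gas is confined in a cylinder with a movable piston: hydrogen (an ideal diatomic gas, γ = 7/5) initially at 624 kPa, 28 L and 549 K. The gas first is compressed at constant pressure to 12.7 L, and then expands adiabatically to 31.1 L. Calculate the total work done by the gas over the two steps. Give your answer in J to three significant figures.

W_total ≈ -3580 J

Step 1 (isobaric): W = PΔV = (624 kPa)(12.7 − 28 L) = -9547 J.
After step 1: P = 624 kPa, V = 12.7 L, T = 249 K.
Step 2 (adiabatic): W = (P₁V₁ − P₂V₂)/(γ−1) = (7925 − 5539)/0.4 = 5965 J.
W_total = -9547 + 5965 = -3582 J.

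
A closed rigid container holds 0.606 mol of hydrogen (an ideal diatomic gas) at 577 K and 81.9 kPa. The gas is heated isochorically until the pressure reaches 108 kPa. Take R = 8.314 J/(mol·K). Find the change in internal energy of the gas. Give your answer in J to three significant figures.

Constant volume ⇒ W = 0, so Q = ΔU = nCᵥΔT with Cᵥ = 5R/2 = 20.79 J/(mol·K).
At constant V, T₂/T₁ = P₂/P₁ ⇒ ΔT = T₁(P₂/P₁ − 1) = 577·(108/81.9 − 1) = 183.9 K.
ΔU = (0.606)(20.79)(183.9) = 2316 J.

ΔU ≈ 2320 J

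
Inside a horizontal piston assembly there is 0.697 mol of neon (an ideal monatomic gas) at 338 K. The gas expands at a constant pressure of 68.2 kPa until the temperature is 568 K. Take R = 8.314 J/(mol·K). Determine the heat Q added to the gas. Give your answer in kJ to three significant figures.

Isobaric: W = nRΔT = (0.697)(8.314)(230) = 1333 J.
ΔU = nCᵥΔT with Cᵥ = 3R/2: ΔU = (0.697)(12.47)(230) = 1999 J.
Q = ΔU + W = 1999 + 1333 = 3332 J.

Q ≈ 3.33 kJ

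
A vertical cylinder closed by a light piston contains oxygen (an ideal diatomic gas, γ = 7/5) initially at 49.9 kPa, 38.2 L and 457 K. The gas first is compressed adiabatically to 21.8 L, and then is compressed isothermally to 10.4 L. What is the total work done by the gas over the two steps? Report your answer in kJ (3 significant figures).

Step 1 (adiabatic): W = (P₁V₁ − P₂V₂)/(γ−1) = (1906 − 2386)/0.4 = -1199 J.
After step 1: P = 109.4 kPa, V = 21.8 L, T = 572 K.
Step 2 (isothermal): W = P₁V₁ ln(V₂/V₁) = (2386) ln(10.4/21.8) = -1766 J.
W_total = -1199 − 1766 = -2964 J.

W_total ≈ -2.96 kJ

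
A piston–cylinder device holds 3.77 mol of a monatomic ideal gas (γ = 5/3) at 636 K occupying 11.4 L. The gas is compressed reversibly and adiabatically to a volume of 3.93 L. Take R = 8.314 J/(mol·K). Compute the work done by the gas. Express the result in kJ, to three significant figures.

W ≈ -30.9 kJ

Adiabatic: TV^(γ−1) = const with γ = 5/3.
T₂ = T₁ (V₁/V₂)^(γ−1) = 636 × (11.4/3.93)^0.667 = 636 × 2.034 = 1294 K.
W_by = nCᵥ(T₁ − T₂) = (3.77)(12.47)(636 − 1294) = -30917 J.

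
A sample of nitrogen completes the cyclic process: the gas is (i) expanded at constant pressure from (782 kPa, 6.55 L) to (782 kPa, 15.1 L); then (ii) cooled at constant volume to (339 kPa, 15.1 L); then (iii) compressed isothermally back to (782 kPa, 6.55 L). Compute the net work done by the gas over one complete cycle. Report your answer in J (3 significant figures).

W_net ≈ 2410 J

Leg (i): W = PΔV = (782)(15.1 − 6.55) = 6686 J.
Leg (ii): W = 0.
Leg (iii): W = PᵢVᵢ ln(V_f/Vᵢ) = (5119) ln(6.55/15.1) = -4275 J.
W_net = 6686 − 4275 = 2411 J.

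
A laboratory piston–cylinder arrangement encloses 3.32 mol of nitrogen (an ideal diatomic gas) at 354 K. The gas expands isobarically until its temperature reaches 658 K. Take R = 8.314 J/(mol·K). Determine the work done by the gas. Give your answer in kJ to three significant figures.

Isobaric: W = P ΔV = nR ΔT.
W = (3.32)(8.314)(658 − 354) = 8391 J.

W ≈ 8.39 kJ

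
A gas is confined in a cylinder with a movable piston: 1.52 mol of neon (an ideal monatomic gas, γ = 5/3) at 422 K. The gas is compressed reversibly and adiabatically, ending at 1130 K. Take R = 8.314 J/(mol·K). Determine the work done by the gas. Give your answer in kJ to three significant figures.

Adiabatic ⇒ Q = 0, so W_by = −ΔU = nCᵥ(T₁ − T₂).
Cᵥ = 3R/2 = 12.47 J/(mol·K).
W = (1.52)(12.47)(422 − 1130) = -13421 J.

W ≈ -13.4 kJ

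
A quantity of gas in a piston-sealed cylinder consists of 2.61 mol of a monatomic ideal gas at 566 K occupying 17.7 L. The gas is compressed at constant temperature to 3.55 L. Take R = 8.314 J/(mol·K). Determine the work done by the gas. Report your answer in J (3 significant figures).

Isothermal: W = nRT ln(V₂/V₁).
W = (2.61)(8.314)(566) × ln(3.55/17.7)
  = 12282 × -1.607
W_by_gas = -19732 J.

W ≈ -19700 J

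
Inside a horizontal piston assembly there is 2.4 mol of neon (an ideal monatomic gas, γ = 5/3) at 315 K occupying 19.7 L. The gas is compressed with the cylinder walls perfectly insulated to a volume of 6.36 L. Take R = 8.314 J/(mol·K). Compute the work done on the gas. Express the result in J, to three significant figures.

Adiabatic: TV^(γ−1) = const with γ = 5/3.
T₂ = T₁ (V₁/V₂)^(γ−1) = 315 × (19.7/6.36)^0.667 = 315 × 2.125 = 669.3 K.
W_by = nCᵥ(T₁ − T₂) = (2.4)(12.47)(315 − 669.3) = -10606 J.
Work on gas = −W_by = 10606 J.

W ≈ 10600 J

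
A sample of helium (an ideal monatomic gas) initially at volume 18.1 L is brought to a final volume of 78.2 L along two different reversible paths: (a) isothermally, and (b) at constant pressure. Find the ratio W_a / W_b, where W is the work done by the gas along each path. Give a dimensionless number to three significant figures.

W_a / W_b ≈ 0.441

Path (a) isothermal: W = P₁V₁ ln(V₂/V₁) → W_a/(P₁V₁) = 1.463.
Path (b) isobaric: W = P₁(V₂ − V₁) → W_b/(P₁V₁) = 3.32.
W_a / W_b = 1.463 / 3.32 = 0.4407.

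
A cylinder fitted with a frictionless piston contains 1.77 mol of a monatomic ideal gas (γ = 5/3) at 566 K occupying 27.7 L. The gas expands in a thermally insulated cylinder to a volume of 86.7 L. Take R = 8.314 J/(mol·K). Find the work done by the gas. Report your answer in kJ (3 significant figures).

W ≈ 6.65 kJ

Adiabatic: TV^(γ−1) = const with γ = 5/3.
T₂ = T₁ (V₁/V₂)^(γ−1) = 566 × (27.7/86.7)^0.667 = 566 × 0.4673 = 264.5 K.
W_by = nCᵥ(T₁ − T₂) = (1.77)(12.47)(566 − 264.5) = 6655 J.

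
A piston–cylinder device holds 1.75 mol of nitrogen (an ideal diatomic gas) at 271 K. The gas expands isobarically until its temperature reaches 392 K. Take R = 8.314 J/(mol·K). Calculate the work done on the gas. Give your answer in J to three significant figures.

Isobaric: W = P ΔV = nR ΔT.
W = (1.75)(8.314)(392 − 271) = 1760 J.
Work on gas = −W_by = -1760 J.

W ≈ -1760 J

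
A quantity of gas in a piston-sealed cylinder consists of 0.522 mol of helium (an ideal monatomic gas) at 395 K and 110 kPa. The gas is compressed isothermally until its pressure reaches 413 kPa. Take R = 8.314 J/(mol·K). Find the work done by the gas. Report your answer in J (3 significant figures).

W ≈ -2270 J

Isothermal process: W = nRT ln(V₂/V₁) = nRT ln(P₁/P₂).
W = (0.522)(8.314)(395) × ln(110/413)
  = 1714 × ln(0.2663) = 1714 × -1.323
W_by_gas = -2268 J.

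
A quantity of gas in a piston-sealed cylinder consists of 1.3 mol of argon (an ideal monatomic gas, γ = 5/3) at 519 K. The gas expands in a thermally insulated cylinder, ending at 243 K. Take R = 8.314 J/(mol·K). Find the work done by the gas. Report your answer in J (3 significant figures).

W ≈ 4470 J

Adiabatic ⇒ Q = 0, so W_by = −ΔU = nCᵥ(T₁ − T₂).
Cᵥ = 3R/2 = 12.47 J/(mol·K).
W = (1.3)(12.47)(519 − 243) = 4475 J.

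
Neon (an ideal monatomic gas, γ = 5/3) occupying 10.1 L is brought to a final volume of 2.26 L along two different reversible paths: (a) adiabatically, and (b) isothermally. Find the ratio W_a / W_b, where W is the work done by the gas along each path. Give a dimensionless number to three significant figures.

Path (a) adiabatic: W = P₁V₁(1 − (V₁/V₂)^(γ−1))/(γ−1) → W_a/(P₁V₁) = -2.57.
Path (b) isothermal: W = P₁V₁ ln(V₂/V₁) → W_b/(P₁V₁) = -1.497.
W_a / W_b = -2.57 / -1.497 = 1.716.

W_a / W_b ≈ 1.72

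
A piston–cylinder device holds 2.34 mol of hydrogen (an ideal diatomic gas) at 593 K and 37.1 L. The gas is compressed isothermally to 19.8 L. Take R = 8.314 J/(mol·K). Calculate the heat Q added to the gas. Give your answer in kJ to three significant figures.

Isothermal ⇒ ΔU = 0, so Q = W = nRT ln(V₂/V₁).
Q = (2.34)(8.314)(593) ln(19.8/37.1) = 11537 × -0.6279 = -7244 J.

Q ≈ -7.24 kJ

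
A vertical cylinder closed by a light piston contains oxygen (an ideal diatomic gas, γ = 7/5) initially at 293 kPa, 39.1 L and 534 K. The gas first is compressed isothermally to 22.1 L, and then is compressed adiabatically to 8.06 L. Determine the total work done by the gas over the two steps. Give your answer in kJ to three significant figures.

Step 1 (isothermal): W = P₁V₁ ln(V₂/V₁) = (11456) ln(22.1/39.1) = -6536 J.
After step 1: P = 518.4 kPa, V = 22.1 L, T = 534 K.
Step 2 (adiabatic): W = (P₁V₁ − P₂V₂)/(γ−1) = (11456 − 17150)/0.4 = -14235 J.
W_total = -6536 − 14235 = -20771 J.

W_total ≈ -20.8 kJ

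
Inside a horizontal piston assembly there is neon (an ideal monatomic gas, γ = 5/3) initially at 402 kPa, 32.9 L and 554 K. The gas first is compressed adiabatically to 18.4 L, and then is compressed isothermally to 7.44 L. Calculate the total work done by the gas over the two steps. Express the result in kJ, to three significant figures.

W_total ≈ -27.0 kJ

Step 1 (adiabatic): W = (P₁V₁ − P₂V₂)/(γ−1) = (13226 − 19484)/0.667 = -9387 J.
After step 1: P = 1059 kPa, V = 18.4 L, T = 816.1 K.
Step 2 (isothermal): W = P₁V₁ ln(V₂/V₁) = (19484) ln(7.44/18.4) = -17642 J.
W_total = -9387 − 17642 = -27029 J.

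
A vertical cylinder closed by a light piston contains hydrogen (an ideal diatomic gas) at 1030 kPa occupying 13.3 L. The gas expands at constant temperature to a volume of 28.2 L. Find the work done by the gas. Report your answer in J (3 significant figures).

W ≈ 10300 J

Isothermal: W = nRT ln(V₂/V₁) = P₁V₁ ln(V₂/V₁).
P₁V₁ = (1030 kPa)(13.3 L) = 13699 J.
W = 13699 × ln(28.2/13.3) = 13699 × 0.7516
W_by_gas = 10296 J.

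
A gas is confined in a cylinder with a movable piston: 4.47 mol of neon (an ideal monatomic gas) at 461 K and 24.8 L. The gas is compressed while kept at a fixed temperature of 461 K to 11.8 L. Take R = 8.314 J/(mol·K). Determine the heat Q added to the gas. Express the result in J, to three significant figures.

Isothermal ⇒ ΔU = 0, so Q = W = nRT ln(V₂/V₁).
Q = (4.47)(8.314)(461) ln(11.8/24.8) = 17132 × -0.7427 = -12725 J.

Q ≈ -12700 J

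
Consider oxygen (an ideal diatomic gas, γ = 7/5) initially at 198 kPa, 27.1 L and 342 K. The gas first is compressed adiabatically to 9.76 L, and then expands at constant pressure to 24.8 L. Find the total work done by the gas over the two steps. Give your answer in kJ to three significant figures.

W_total ≈ 5.67 kJ

Step 1 (adiabatic): W = (P₁V₁ − P₂V₂)/(γ−1) = (5366 − 8073)/0.4 = -6768 J.
After step 1: P = 827.2 kPa, V = 9.76 L, T = 514.6 K.
Step 2 (isobaric): W = PΔV = (827.2 kPa)(24.8 − 9.76 L) = 12441 J.
W_total = -6768 + 12441 = 5672 J.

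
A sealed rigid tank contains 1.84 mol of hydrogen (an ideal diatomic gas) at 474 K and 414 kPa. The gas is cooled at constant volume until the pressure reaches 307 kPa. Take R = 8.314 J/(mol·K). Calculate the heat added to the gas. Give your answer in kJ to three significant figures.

Constant volume ⇒ W = 0, so Q = ΔU = nCᵥΔT with Cᵥ = 5R/2 = 20.79 J/(mol·K).
At constant V, T₂/T₁ = P₂/P₁ ⇒ ΔT = T₁(P₂/P₁ − 1) = 474·(307/414 − 1) = -122.5 K.
ΔU = (1.84)(20.79)(-122.5) = -4685 J.

Q ≈ -4.69 kJ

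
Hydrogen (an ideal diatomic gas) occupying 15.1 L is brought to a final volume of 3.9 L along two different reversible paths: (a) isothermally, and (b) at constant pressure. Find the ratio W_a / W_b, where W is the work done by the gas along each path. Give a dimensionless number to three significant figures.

Path (a) isothermal: W = P₁V₁ ln(V₂/V₁) → W_a/(P₁V₁) = -1.354.
Path (b) isobaric: W = P₁(V₂ − V₁) → W_b/(P₁V₁) = -0.7417.
W_a / W_b = -1.354 / -0.7417 = 1.825.

W_a / W_b ≈ 1.83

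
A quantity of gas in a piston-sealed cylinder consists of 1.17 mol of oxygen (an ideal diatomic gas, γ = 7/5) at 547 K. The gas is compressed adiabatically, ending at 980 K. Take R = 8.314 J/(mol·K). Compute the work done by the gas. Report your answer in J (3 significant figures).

Adiabatic ⇒ Q = 0, so W_by = −ΔU = nCᵥ(T₁ − T₂).
Cᵥ = 5R/2 = 20.79 J/(mol·K).
W = (1.17)(20.79)(547 − 980) = -10530 J.

W ≈ -10500 J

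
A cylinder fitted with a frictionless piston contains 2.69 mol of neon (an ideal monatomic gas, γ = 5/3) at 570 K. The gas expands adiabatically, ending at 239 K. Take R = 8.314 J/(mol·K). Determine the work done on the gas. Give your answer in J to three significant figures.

Adiabatic ⇒ Q = 0, so W_by = −ΔU = nCᵥ(T₁ − T₂).
Cᵥ = 3R/2 = 12.47 J/(mol·K).
W = (2.69)(12.47)(570 − 239) = 11104 J.
Work on gas = −W_by = -11104 J.

W ≈ -11100 J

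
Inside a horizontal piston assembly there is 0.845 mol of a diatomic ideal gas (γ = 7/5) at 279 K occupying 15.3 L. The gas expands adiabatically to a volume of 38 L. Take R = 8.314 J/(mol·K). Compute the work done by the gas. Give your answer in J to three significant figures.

W ≈ 1490 J

Adiabatic: TV^(γ−1) = const with γ = 7/5.
T₂ = T₁ (V₁/V₂)^(γ−1) = 279 × (15.3/38)^0.4 = 279 × 0.695 = 193.9 K.
W_by = nCᵥ(T₁ − T₂) = (0.845)(20.79)(279 − 193.9) = 1495 J.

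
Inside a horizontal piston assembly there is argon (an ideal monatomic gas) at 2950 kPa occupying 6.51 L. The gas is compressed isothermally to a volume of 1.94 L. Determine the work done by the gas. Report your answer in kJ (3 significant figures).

Isothermal: W = nRT ln(V₂/V₁) = P₁V₁ ln(V₂/V₁).
P₁V₁ = (2950 kPa)(6.51 L) = 19204 J.
W = 19204 × ln(1.94/6.51) = 19204 × -1.211
W_by_gas = -23250 J.

W ≈ -23.2 kJ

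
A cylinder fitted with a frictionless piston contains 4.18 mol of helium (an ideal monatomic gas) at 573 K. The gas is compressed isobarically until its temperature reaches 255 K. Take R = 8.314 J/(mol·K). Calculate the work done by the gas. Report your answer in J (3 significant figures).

Isobaric: W = P ΔV = nR ΔT.
W = (4.18)(8.314)(255 − 573) = -11051 J.

W ≈ -11100 J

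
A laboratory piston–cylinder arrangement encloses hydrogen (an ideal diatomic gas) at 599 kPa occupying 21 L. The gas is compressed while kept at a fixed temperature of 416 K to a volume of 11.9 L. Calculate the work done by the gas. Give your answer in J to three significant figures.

W ≈ -7140 J

Isothermal: W = nRT ln(V₂/V₁) = P₁V₁ ln(V₂/V₁).
P₁V₁ = (599 kPa)(21 L) = 12579 J.
W = 12579 × ln(11.9/21) = 12579 × -0.568
W_by_gas = -7145 J.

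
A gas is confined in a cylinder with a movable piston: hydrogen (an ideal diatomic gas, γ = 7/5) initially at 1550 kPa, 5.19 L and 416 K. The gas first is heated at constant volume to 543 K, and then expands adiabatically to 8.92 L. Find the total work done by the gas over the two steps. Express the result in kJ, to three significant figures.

Step 1 (isochoric): W = 0 (constant volume).
After step 1: P = 2023 kPa (V unchanged).
Step 2 (adiabatic): W = (P₁V₁ − P₂V₂)/(γ−1) = (10500 − 8455)/0.4 = 5113 J.
W_total = 0 + 5113 = 5113 J.

W_total ≈ 5.11 kJ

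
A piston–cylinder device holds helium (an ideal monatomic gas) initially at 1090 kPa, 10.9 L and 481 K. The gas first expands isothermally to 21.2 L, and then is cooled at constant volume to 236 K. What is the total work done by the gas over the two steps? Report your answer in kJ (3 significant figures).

Step 1 (isothermal): W = P₁V₁ ln(V₂/V₁) = (11881) ln(21.2/10.9) = 7904 J.
Step 2 (isochoric): W = 0 (constant volume).
W_total = 7904 + 0 = 7904 J.

W_total ≈ 7.90 kJ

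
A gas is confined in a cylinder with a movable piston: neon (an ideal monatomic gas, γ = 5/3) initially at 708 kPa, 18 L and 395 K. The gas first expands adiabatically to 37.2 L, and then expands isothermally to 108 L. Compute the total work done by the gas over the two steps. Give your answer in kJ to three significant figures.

Step 1 (adiabatic): W = (P₁V₁ − P₂V₂)/(γ−1) = (12744 − 7855)/0.667 = 7334 J.
After step 1: P = 211.1 kPa, V = 37.2 L, T = 243.5 K.
Step 2 (isothermal): W = P₁V₁ ln(V₂/V₁) = (7855) ln(108/37.2) = 8372 J.
W_total = 7334 + 8372 = 15706 J.

W_total ≈ 15.7 kJ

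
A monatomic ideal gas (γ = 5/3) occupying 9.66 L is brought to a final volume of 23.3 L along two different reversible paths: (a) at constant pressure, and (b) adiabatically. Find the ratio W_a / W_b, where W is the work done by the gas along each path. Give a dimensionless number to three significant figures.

Path (a) isobaric: W = P₁(V₂ − V₁) → W_a/(P₁V₁) = 1.412.
Path (b) adiabatic: W = P₁V₁(1 − (V₁/V₂)^(γ−1))/(γ−1) → W_b/(P₁V₁) = 0.666.
W_a / W_b = 1.412 / 0.666 = 2.12.

W_a / W_b ≈ 2.12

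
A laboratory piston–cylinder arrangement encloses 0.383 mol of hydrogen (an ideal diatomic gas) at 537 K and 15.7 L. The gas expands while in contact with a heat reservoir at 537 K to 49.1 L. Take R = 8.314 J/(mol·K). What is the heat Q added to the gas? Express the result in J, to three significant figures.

Q ≈ 1950 J

Isothermal ⇒ ΔU = 0, so Q = W = nRT ln(V₂/V₁).
Q = (0.383)(8.314)(537) ln(49.1/15.7) = 1710 × 1.14 = 1950 J.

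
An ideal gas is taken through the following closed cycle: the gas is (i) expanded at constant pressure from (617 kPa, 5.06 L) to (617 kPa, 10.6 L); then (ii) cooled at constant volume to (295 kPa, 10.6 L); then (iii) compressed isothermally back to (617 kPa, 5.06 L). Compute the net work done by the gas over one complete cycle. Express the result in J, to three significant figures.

Leg (i): W = PΔV = (617)(10.6 − 5.06) = 3418 J.
Leg (ii): W = 0.
Leg (iii): W = PᵢVᵢ ln(V_f/Vᵢ) = (3127) ln(5.06/10.6) = -2312 J.
W_net = 3418 − 2312 = 1106 J.

W_net ≈ 1110 J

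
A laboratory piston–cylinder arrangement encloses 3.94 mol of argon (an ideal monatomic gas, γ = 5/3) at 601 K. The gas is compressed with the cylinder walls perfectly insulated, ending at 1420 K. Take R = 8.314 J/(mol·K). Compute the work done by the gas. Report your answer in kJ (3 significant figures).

Adiabatic ⇒ Q = 0, so W_by = −ΔU = nCᵥ(T₁ − T₂).
Cᵥ = 3R/2 = 12.47 J/(mol·K).
W = (3.94)(12.47)(601 − 1420) = -40242 J.

W ≈ -40.2 kJ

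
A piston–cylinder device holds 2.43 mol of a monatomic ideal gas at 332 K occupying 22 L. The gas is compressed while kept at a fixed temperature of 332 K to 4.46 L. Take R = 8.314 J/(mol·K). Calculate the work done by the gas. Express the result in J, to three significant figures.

Isothermal: W = nRT ln(V₂/V₁).
W = (2.43)(8.314)(332) × ln(4.46/22)
  = 6707 × -1.596
W_by_gas = -10704 J.

W ≈ -10700 J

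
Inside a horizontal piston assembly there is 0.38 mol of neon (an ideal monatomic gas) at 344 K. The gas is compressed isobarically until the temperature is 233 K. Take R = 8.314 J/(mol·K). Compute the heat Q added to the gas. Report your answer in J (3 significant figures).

Q ≈ -877 J

Isobaric: W = nRΔT = (0.38)(8.314)(-111) = -350.7 J.
ΔU = nCᵥΔT with Cᵥ = 3R/2: ΔU = (0.38)(12.47)(-111) = -526 J.
Q = ΔU + W = -526 − 350.7 = -876.7 J.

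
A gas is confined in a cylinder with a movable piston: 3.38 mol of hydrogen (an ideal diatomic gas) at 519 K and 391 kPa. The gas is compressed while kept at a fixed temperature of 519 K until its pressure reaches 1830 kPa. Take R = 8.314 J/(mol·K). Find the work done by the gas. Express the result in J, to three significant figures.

Isothermal process: W = nRT ln(V₂/V₁) = nRT ln(P₁/P₂).
W = (3.38)(8.314)(519) × ln(391/1830)
  = 14585 × ln(0.2137) = 14585 × -1.543
W_by_gas = -22509 J.

W ≈ -22500 J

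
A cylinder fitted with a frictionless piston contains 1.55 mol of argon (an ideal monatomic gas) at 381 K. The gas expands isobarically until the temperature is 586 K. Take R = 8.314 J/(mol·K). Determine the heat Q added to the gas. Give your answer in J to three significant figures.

Q ≈ 6600 J

Isobaric: W = nRΔT = (1.55)(8.314)(205) = 2642 J.
ΔU = nCᵥΔT with Cᵥ = 3R/2: ΔU = (1.55)(12.47)(205) = 3963 J.
Q = ΔU + W = 3963 + 2642 = 6604 J.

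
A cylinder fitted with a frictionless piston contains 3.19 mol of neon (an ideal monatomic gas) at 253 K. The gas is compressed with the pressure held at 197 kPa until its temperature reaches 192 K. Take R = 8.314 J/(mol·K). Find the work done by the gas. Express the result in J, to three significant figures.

W ≈ -1620 J

Isobaric: W = P ΔV = nR ΔT.
W = (3.19)(8.314)(192 − 253) = -1618 J.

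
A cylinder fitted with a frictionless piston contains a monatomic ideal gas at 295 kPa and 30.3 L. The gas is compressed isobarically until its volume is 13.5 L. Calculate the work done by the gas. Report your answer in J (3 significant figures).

Isobaric: W = P ΔV.
W = (295 kPa)(13.5 − 30.3 L) = (295)(-16.8) = -4956 J.

W ≈ -4960 J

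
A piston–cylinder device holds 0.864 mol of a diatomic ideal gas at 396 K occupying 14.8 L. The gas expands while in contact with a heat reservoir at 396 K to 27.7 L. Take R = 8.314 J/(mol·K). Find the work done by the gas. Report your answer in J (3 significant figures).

W ≈ 1780 J

Isothermal: W = nRT ln(V₂/V₁).
W = (0.864)(8.314)(396) × ln(27.7/14.8)
  = 2845 × 0.6268
W_by_gas = 1783 J.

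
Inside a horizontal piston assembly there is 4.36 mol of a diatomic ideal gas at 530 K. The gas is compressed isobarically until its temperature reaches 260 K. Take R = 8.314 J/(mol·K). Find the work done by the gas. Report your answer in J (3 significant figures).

W ≈ -9790 J

Isobaric: W = P ΔV = nR ΔT.
W = (4.36)(8.314)(260 − 530) = -9787 J.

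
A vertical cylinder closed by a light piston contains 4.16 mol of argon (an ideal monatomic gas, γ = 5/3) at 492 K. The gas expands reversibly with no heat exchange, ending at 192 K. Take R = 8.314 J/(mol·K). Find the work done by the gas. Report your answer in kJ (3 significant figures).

Adiabatic ⇒ Q = 0, so W_by = −ΔU = nCᵥ(T₁ − T₂).
Cᵥ = 3R/2 = 12.47 J/(mol·K).
W = (4.16)(12.47)(492 − 192) = 15564 J.

W ≈ 15.6 kJ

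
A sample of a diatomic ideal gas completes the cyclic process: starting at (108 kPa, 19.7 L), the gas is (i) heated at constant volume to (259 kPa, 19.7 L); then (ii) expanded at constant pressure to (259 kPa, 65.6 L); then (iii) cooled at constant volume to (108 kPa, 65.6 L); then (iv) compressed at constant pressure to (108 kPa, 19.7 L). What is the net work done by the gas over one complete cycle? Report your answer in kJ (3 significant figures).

Constant-volume legs do no work.
W(ii) = (259)(65.6 − 19.7) = 11888 J; W(iv) = (108)(19.7 − 65.6) = -4957 J.
W_net = 11888 − 4957 = 6931 J (the clockwise enclosed area).

W_net ≈ 6.93 kJ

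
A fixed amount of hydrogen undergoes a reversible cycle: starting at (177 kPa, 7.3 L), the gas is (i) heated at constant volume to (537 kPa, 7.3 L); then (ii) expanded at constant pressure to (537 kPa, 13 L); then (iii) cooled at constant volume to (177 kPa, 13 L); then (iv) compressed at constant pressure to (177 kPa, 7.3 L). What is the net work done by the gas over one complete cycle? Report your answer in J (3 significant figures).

Constant-volume legs do no work.
W(ii) = (537)(13 − 7.3) = 3061 J; W(iv) = (177)(7.3 − 13) = -1009 J.
W_net = 3061 − 1009 = 2052 J (the clockwise enclosed area).

W_net ≈ 2050 J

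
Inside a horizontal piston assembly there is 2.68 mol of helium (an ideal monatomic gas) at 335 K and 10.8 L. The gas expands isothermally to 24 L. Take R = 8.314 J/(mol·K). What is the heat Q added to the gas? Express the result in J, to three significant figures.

Q ≈ 5960 J

Isothermal ⇒ ΔU = 0, so Q = W = nRT ln(V₂/V₁).
Q = (2.68)(8.314)(335) ln(24/10.8) = 7464 × 0.7985 = 5960 J.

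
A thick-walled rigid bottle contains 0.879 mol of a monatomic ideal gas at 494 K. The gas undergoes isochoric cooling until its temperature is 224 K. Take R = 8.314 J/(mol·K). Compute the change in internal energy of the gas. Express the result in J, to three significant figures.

Constant volume ⇒ W = 0, so Q = ΔU = nCᵥΔT with Cᵥ = 3R/2 = 12.47 J/(mol·K).
ΔU = (0.879)(12.47)(224 − 494) = -2960 J.

ΔU ≈ -2960 J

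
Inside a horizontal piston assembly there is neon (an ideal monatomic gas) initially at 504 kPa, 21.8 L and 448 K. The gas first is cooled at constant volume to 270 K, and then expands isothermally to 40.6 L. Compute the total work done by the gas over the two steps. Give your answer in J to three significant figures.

W_total ≈ 4120 J

Step 1 (isochoric): W = 0 (constant volume).
After step 1: P = 303.8 kPa (V unchanged).
Step 2 (isothermal): W = P₁V₁ ln(V₂/V₁) = (6622) ln(40.6/21.8) = 4118 J.
W_total = 0 + 4118 = 4118 J.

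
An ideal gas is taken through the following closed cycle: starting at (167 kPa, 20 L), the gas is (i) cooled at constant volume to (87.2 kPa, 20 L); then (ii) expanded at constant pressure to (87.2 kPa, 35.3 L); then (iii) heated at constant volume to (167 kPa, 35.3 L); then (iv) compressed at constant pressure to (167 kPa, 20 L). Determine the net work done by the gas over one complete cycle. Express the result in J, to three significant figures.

W_net ≈ -1220 J

Constant-volume legs do no work.
W(ii) = (87.2)(35.3 − 20) = 1334 J; W(iv) = (167)(20 − 35.3) = -2555 J.
W_net = 1334 − 2555 = -1221 J (the counter-clockwise enclosed area).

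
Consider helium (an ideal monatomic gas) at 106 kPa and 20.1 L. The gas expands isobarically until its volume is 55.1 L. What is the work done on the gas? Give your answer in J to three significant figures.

Isobaric: W = P ΔV.
W = (106 kPa)(55.1 − 20.1 L) = (106)(35) = 3710 J.
Work on gas = −W_by = -3710 J.

W ≈ -3710 J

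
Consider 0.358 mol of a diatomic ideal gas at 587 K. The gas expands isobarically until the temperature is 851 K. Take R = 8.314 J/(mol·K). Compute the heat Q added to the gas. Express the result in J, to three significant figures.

Q ≈ 2750 J

Isobaric: W = nRΔT = (0.358)(8.314)(264) = 785.8 J.
ΔU = nCᵥΔT with Cᵥ = 5R/2: ΔU = (0.358)(20.79)(264) = 1964 J.
Q = ΔU + W = 1964 + 785.8 = 2750 J.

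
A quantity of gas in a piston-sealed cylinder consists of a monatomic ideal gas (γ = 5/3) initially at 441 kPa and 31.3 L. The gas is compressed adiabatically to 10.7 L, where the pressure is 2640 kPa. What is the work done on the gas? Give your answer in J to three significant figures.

Adiabatic: W = (P₁V₁ − P₂V₂)/(γ − 1) with γ = 5/3.
P₁V₁ = 13803 J, P₂V₂ = 28248 J.
W = (13803 − 28248) / 0.6667 = -21667 J.
Work on gas = −W_by = 21667 J.

W ≈ 21700 J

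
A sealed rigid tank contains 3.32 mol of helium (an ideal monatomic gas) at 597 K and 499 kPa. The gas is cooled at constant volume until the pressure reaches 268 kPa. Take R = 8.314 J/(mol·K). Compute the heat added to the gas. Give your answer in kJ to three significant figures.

Constant volume ⇒ W = 0, so Q = ΔU = nCᵥΔT with Cᵥ = 3R/2 = 12.47 J/(mol·K).
At constant V, T₂/T₁ = P₂/P₁ ⇒ ΔT = T₁(P₂/P₁ − 1) = 597·(268/499 − 1) = -276.4 K.
ΔU = (3.32)(12.47)(-276.4) = -11443 J.

Q ≈ -11.4 kJ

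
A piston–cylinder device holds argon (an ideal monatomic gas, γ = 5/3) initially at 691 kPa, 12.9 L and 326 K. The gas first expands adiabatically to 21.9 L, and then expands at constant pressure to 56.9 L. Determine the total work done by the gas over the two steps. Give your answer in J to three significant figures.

W_total ≈ 14000 J

Step 1 (adiabatic): W = (P₁V₁ − P₂V₂)/(γ−1) = (8914 − 6264)/0.667 = 3975 J.
After step 1: P = 286 kPa, V = 21.9 L, T = 229.1 K.
Step 2 (isobaric): W = PΔV = (286 kPa)(56.9 − 21.9 L) = 10010 J.
W_total = 3975 + 10010 = 13986 J.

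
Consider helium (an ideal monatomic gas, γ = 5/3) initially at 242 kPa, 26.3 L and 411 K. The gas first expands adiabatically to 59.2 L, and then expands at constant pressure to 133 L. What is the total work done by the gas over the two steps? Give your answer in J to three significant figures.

W_total ≈ 8610 J

Step 1 (adiabatic): W = (P₁V₁ − P₂V₂)/(γ−1) = (6365 − 3706)/0.667 = 3988 J.
After step 1: P = 62.59 kPa, V = 59.2 L, T = 239.3 K.
Step 2 (isobaric): W = PΔV = (62.59 kPa)(133 − 59.2 L) = 4620 J.
W_total = 3988 + 4620 = 8608 J.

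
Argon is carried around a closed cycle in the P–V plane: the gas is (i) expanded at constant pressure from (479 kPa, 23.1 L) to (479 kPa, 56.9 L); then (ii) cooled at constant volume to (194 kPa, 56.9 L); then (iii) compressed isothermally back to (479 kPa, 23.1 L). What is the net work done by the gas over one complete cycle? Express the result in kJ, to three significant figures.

W_net ≈ 6.24 kJ

Leg (i): W = PΔV = (479)(56.9 − 23.1) = 16190 J.
Leg (ii): W = 0.
Leg (iii): W = PᵢVᵢ ln(V_f/Vᵢ) = (11039) ln(23.1/56.9) = -9951 J.
W_net = 16190 − 9951 = 6239 J.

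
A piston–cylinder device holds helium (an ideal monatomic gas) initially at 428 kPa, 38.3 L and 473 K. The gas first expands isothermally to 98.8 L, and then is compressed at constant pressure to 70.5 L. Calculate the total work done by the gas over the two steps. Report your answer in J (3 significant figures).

Step 1 (isothermal): W = P₁V₁ ln(V₂/V₁) = (16392) ln(98.8/38.3) = 15534 J.
After step 1: P = 165.9 kPa, V = 98.8 L, T = 473 K.
Step 2 (isobaric): W = PΔV = (165.9 kPa)(70.5 − 98.8 L) = -4695 J.
W_total = 15534 − 4695 = 10839 J.

W_total ≈ 10800 J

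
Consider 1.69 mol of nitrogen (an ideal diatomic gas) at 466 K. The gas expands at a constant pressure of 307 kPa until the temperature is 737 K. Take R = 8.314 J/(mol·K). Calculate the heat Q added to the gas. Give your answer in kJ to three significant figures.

Q ≈ 13.3 kJ

Isobaric: W = nRΔT = (1.69)(8.314)(271) = 3808 J.
ΔU = nCᵥΔT with Cᵥ = 5R/2: ΔU = (1.69)(20.79)(271) = 9519 J.
Q = ΔU + W = 9519 + 3808 = 13327 J.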